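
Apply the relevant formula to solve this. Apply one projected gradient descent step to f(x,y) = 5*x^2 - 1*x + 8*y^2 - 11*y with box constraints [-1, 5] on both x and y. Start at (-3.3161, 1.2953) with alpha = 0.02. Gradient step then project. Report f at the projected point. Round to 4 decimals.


Step 1: Compute gradient at (-3.3161, 1.2953).
grad_x = 2*5*-3.3161 - 1 = -34.161
grad_y = 2*8*1.2953 - 11 = 9.7248
Step 2: Gradient step.
x_raw = -3.3161 - 0.02*-34.161 = -2.6329
y_raw = 1.2953 - 0.02*9.7248 = 1.1008
Step 3: Project onto [-1, 5].
x_proj = clip(-2.6329) = -1.0
y_proj = clip(1.1008) = 1.1008
Step 4: Evaluate f.
f(-1.0, 1.1008) = 3.5853


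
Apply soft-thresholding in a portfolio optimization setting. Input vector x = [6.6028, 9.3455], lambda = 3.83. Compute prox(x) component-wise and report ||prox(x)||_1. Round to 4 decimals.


Soft-thresholding with lambda = 3.83:
prox(6.6028) = sign(6.6028)*max(|6.6028| - 3.83, 0) = 2.7728
prox(9.3455) = sign(9.3455)*max(|9.3455| - 3.83, 0) = 5.5155
prox(x) = [2.7728, 5.5155]
||prox(x)||_1 = 2.7728 + 5.5155 = 8.2883


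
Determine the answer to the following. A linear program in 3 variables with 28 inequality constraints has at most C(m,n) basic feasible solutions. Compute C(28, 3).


Each vertex corresponds to some choice of n active constraints out of m, so the number of vertices is at most C(m, n) = m! / (n!(m-n)!).
m = 28, n = 3
Numerator: 28 * 27 * 26
Denominator: 3! = 6
C(28, 3) = 3276


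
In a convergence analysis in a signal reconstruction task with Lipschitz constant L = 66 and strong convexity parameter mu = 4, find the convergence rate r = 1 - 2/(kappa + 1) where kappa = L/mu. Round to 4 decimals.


Step 1: Compute the condition number.
kappa = L/mu = 66/4 = 16.5
Step 2: Compute the convergence rate.
r = 1 - 2/(kappa + 1) = 1 - 2*mu/(L + mu) = (L - mu)/(L + mu) = 62/70 = 0.8857


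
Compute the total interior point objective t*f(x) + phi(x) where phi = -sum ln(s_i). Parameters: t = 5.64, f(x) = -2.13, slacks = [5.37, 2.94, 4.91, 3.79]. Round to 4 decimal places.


Step 1: Compute log-barrier.
ln values: [1.6808, 1.0784, 1.5913, 1.3324]
phi = -(1.6808 + 1.0784 + 1.5913 + 1.3324) = -5.6829
Step 2: Compute augmented objective.
t*f(x) = 5.64*-2.13 = -12.0132
Total = -12.0132 - 5.6829 = -17.6961


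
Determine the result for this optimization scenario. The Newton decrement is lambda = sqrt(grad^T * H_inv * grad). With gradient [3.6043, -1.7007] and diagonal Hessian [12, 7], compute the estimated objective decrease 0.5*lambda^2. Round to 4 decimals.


Step 1: H is diagonal, so H^(-1) * g = [0.3004, -0.243].
Step 2: g^T H^(-1) g = sum_i g_i^2 / H_ii
  = (3.6043)^2/12 + (-1.7007)^2/7
  = 1.0826 + 0.4132 = 1.4958
Step 3: Objective decrease = 0.5 * g^T H^(-1) g = 0.7479


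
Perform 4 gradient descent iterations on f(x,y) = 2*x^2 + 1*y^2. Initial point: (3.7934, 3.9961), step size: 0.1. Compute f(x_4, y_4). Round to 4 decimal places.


Gradient descent on f(x,y) = 2*x^2 + 1*y^2.
Starting point: (3.7934, 3.9961), alpha = 0.1
Step 1: grad_x = 2*2*3.7934 = 15.1736, grad_y = 2*1*3.9961 = 7.9922
  x_1 = 3.7934 - 0.1*15.1736 = 2.276
  y_1 = 3.9961 - 0.1*7.9922 = 3.1969
Step 2: grad_x = 2*2*2.276 = 9.1042, grad_y = 2*1*3.1969 = 6.3938
  x_2 = 2.276 - 0.1*9.1042 = 1.3656
  y_2 = 3.1969 - 0.1*6.3938 = 2.5575
Step 3: grad_x = 2*2*1.3656 = 5.4625, grad_y = 2*1*2.5575 = 5.115
  x_3 = 1.3656 - 0.1*5.4625 = 0.8194
  y_3 = 2.5575 - 0.1*5.115 = 2.046
Step 4: grad_x = 2*2*0.8194 = 3.2775, grad_y = 2*1*2.046 = 4.092
  x_4 = 0.8194 - 0.1*3.2775 = 0.4916
  y_4 = 2.046 - 0.1*4.092 = 1.6368
f(0.4916, 1.6368) = 2*0.4916^2 + 1*1.6368^2 = 3.1625


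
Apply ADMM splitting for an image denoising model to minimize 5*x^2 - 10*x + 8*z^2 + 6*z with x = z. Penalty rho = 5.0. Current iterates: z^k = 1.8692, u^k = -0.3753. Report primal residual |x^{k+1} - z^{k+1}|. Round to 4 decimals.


ADMM iteration with rho = 5.0, z^k = 1.8692, u^k = -0.3753
Step 1: x-update.
Minimize 5*x^2 - 10*x + (5.0/2)*(x - 1.8692 - 0.3753)^2
FOC: (2*5 + 5.0)*x = 10 + 5.0*(1.8692 + 0.3753)
x^{k+1} = 1.4148
Step 2: z-update.
Minimize 8*z^2 + 6*z + (5.0/2)*(1.4148 - z - 0.3753)^2
FOC: (2*8 + 5.0)*z = -6 + 5.0*(1.4148 - 0.3753)
z^{k+1} = -0.0382
Step 3: u-update.
u^{k+1} = -0.3753 + 1.4148 + 0.0382 = 1.0777
Step 4: Primal residual = |1.4148 + 0.0382| = 1.453


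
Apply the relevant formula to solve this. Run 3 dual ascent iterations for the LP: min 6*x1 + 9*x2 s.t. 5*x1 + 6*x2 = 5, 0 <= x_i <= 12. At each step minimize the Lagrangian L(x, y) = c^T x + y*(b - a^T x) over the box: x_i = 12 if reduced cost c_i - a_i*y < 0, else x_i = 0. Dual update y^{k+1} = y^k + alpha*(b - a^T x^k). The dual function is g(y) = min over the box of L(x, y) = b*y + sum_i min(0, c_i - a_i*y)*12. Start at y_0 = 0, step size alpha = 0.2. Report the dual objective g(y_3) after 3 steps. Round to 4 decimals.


Dual ascent for LP: min 6*x1 + 9*x2, 5*x1 + 6*x2 = 5, 0 <= x_i <= 12
Step 1: y^k = 0.0, reduced costs: (6.0, 9.0)
  x^k = (0.0, 0.0), subgradient = b - a^T x = 5.0
  y^{k+1} = 0.0 + 0.2*5.0 = 1.0
Step 2: y^k = 1.0, reduced costs: (1.0, 3.0)
  x^k = (0.0, 0.0), subgradient = b - a^T x = 5.0
  y^{k+1} = 1.0 + 0.2*5.0 = 2.0
Step 3: y^k = 2.0, reduced costs: (-4.0, -3.0)
  x^k = (12.0, 12.0), subgradient = b - a^T x = -127.0
  y^{k+1} = 2.0 + 0.2*-127.0 = -23.4
Dual objective at y_3 = -23.4: reduced costs (123.0, 149.4), box minimizer x = (0.0, 0.0)
g(y_3) = b*y + (c1 - a1*y)*x1 + (c2 - a2*y)*x2 = 5*(-23.4) + 123.0*0.0 + 149.4*0.0 = -117.0 + 0.0 + 0.0 = -117.0


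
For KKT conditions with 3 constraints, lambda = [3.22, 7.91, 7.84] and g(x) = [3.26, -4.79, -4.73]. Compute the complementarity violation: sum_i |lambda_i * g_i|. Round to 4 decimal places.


KKT complementary slackness check:
lambda_1 * g_1 = 3.22 * 3.26 = 10.4972
lambda_2 * g_2 = 7.91 * -4.79 = -37.8889
lambda_3 * g_3 = 7.84 * -4.73 = -37.0832
Total violation = 10.4972 + 37.8889 + 37.0832 = 85.4693


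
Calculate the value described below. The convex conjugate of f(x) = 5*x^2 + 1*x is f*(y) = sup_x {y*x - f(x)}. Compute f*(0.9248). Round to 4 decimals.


f*(y) = sup_x {y*x - a*x^2 - b*x} = sup_x {(y-b)*x - a*x^2}
FOC: (y - b) - 2a*x = 0 => x* = (y - b)/(2a)
x* = (0.9248 - 1)/(2*5) = -0.0075
f*(0.9248) = (y-b)^2/(4a) = (0.9248 - 1)^2/(4*5)
= 0.0057/20 = 0.0003


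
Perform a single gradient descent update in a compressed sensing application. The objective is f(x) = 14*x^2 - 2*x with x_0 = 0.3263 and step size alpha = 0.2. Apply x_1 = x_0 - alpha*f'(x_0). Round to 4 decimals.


We compute the gradient at x_0 and apply the update.
f'(x) = 28*x - 2
f'(0.3263) = 28*0.3263 - 2 = 7.1364
x_1 = 0.3263 - 0.2*7.1364 = -1.101


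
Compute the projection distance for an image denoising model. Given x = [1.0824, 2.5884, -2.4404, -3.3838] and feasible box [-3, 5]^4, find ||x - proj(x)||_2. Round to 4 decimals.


Project each component onto [-3, 5].
clip(1.0824) = 1.0824, clip(2.5884) = 2.5884, clip(-2.4404) = -2.4404, clip(-3.3838) = -3.0
Projection = [1.0824, 2.5884, -2.4404, -3.0]
Squared diffs: [0.0, 0.0, 0.0, 0.1473]
Distance = sqrt(0.1473) = 0.3838


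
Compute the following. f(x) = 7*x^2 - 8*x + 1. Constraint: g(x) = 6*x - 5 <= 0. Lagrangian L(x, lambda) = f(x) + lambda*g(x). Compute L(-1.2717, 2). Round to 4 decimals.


Step 1: Evaluate f(x).
f(-1.2717) = 7*(-1.2717)^2 - 8*(-1.2717) + 1 = 22.4941
Step 2: Evaluate g(x).
g(-1.2717) = 6*-1.2717 - 5 = -12.6302
Step 3: Compute Lagrangian.
L = 22.4941 + 2*-12.6302 = -2.7663


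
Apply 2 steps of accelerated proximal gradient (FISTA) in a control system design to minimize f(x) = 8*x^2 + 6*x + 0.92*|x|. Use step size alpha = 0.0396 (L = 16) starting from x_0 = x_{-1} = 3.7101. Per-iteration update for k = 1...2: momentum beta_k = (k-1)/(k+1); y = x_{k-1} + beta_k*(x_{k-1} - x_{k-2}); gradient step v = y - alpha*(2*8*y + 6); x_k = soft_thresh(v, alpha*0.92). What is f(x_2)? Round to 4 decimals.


FISTA on f(x) = 8*x^2 + 6*x + 0.92*|x|
L = 16, alpha = 0.0396
Iteration 1: beta = 0.0, y = 3.7101 + 0.0*(3.7101 - 3.7101) = 3.7101
  grad(y) = 65.3616, v = y - alpha*grad = 1.1218
  prox(v) = soft_thresh(1.1218, 0.0364) = 1.0853
Iteration 2: beta = 0.3333, y = 1.0853 + 0.3333*(1.0853 - 3.7101) = 0.2104
  grad(y) = 9.3669, v = y - alpha*grad = -0.1605
  prox(v) = soft_thresh(-0.1605, 0.0364) = -0.1241
f(x_2) = 8*(-0.1241)^2 + 6*(-0.1241) + 0.92*|-0.1241| = -0.5071


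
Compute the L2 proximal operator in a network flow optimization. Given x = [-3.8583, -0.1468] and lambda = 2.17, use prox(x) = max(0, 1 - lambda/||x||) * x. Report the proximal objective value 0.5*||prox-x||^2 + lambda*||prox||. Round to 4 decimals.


Step 1: Compute ||x||.
||x|| = 3.8611
Step 2: Compute scaling factor.
scale = max(0, 1 - 2.17/3.8611) = 0.438
Step 3: prox(x) = [-1.6899, -0.0643]
||prox(x)|| = 1.6911
Step 4: Proximal objective.
0.5*||prox-x||^2 = 2.3545
lambda*||prox|| = 3.6697
Total = 6.0241


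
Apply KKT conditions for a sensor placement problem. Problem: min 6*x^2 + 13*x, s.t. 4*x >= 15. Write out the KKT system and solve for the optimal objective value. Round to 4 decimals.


Step 1: Try lambda = 0 (constraint inactive).
x_unc = -13/(2*6) = -1.0833
Check: 4*-1.0833 = -4.3332 < 15 -- violated!
Step 2: Constraint must be active: 4*x = 15
x* = 15/4 = 3.75
lambda = (2*6*3.75 + 13)/4 = 14.5
Step 3: Compute optimal value.
f(x*) = 6*3.75^2 + 13*3.75 = 133.125


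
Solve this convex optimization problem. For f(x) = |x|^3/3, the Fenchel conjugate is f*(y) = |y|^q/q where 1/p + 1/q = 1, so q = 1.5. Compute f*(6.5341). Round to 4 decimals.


The conjugate exponent q satisfies 1/p + 1/q = 1.
p = 3, so q = 3/(3 - 1) = 1.5
|y|^q = 6.5341^1.5 = 16.7024
f*(6.5341) = 16.7024 / 1.5 = 11.1349


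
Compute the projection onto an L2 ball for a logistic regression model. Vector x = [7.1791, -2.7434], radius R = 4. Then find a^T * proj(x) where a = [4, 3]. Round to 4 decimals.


Step 1: Compute ||x|| (intermediates to 6 decimals).
||x|| = sqrt(7.1791^2 + (-2.7434)^2) = 7.685423
Step 2: Project.
Since ||x|| > R, scale = R/||x|| = 4/7.685423 = 0.520466, proj(x) = scale * x
proj(x) = [3.736477, -1.427846]
Step 3: Dot product.
a^T * proj(x) = 4*3.736477 + 3*(-1.427846) = 10.6624


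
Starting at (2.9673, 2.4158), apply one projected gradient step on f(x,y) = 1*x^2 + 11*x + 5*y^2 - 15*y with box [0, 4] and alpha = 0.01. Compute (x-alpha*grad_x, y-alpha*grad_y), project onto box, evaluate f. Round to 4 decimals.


Step 1: Compute gradient at (2.9673, 2.4158).
grad_x = 2*1*2.9673 + 11 = 16.9346
grad_y = 2*5*2.4158 - 15 = 9.158
Step 2: Gradient step.
x_raw = 2.9673 - 0.01*16.9346 = 2.798
y_raw = 2.4158 - 0.01*9.158 = 2.3242
Step 3: Project onto [0, 4].
x_proj = clip(2.798) = 2.798
y_proj = clip(2.3242) = 2.3242
Step 4: Evaluate f.
f(2.798, 2.3242) = 30.7527


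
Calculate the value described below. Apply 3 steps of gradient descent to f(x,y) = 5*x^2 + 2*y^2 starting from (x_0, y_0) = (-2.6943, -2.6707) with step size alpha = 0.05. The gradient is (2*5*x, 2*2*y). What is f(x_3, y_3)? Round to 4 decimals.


Gradient descent on f(x,y) = 5*x^2 + 2*y^2.
Starting point: (-2.6943, -2.6707), alpha = 0.05
Step 1: grad_x = 2*5*-2.6943 = -26.943, grad_y = 2*2*-2.6707 = -10.6828
  x_1 = -2.6943 - 0.05*-26.943 = -1.3472
  y_1 = -2.6707 - 0.05*-10.6828 = -2.1366
Step 2: grad_x = 2*5*-1.3472 = -13.4715, grad_y = 2*2*-2.1366 = -8.5462
  x_2 = -1.3472 - 0.05*-13.4715 = -0.6736
  y_2 = -2.1366 - 0.05*-8.5462 = -1.7092
Step 3: grad_x = 2*5*-0.6736 = -6.7358, grad_y = 2*2*-1.7092 = -6.837
  x_3 = -0.6736 - 0.05*-6.7358 = -0.3368
  y_3 = -1.7092 - 0.05*-6.837 = -1.3674
f(-0.3368, -1.3674) = 5*(-0.3368)^2 + 2*(-1.3674)^2 = 4.3067


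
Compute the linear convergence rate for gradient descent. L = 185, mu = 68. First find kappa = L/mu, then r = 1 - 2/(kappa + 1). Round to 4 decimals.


Step 1: Compute the condition number.
kappa = L/mu = 185/68 = 2.7206
Step 2: Compute the convergence rate.
r = 1 - 2/(kappa + 1) = 1 - 2*mu/(L + mu) = (L - mu)/(L + mu) = 117/253 = 0.4625


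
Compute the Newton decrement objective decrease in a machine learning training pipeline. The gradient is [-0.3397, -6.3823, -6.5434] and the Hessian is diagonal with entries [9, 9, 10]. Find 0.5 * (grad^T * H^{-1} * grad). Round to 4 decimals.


Step 1: H is diagonal, so H^(-1) * g = [-0.0377, -0.7091, -0.6543].
Step 2: g^T H^(-1) g = sum_i g_i^2 / H_ii
  = (-0.3397)^2/9 + (-6.3823)^2/9 + (-6.5434)^2/10
  = 0.0128 + 4.526 + 4.2816 = 8.8204
Step 3: Objective decrease = 0.5 * g^T H^(-1) g = 4.4102


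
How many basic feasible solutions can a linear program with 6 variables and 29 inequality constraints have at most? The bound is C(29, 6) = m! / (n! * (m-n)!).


Each vertex corresponds to some choice of n active constraints out of m, so the number of vertices is at most C(m, n) = m! / (n!(m-n)!).
m = 29, n = 6
Numerator: 29 * 28 * 27 * 26 * 25 * 24
Denominator: 6! = 720
C(29, 6) = 475020


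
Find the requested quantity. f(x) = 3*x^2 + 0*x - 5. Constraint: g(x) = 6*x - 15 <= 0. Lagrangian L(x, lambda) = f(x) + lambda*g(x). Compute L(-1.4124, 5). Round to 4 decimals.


Step 1: Evaluate f(x).
f(-1.4124) = 3*(-1.4124)^2 + 0*(-1.4124) - 5 = 0.9846
Step 2: Evaluate g(x).
g(-1.4124) = 6*-1.4124 - 15 = -23.4744
Step 3: Compute Lagrangian.
L = 0.9846 + 5*-23.4744 = -116.3874


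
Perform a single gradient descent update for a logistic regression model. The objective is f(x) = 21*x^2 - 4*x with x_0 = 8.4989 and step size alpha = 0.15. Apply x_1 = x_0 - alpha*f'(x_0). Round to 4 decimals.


We compute the gradient at x_0 and apply the update.
f'(x) = 42*x - 4
f'(8.4989) = 42*8.4989 - 4 = 352.9538
x_1 = 8.4989 - 0.15*352.9538 = -44.4442


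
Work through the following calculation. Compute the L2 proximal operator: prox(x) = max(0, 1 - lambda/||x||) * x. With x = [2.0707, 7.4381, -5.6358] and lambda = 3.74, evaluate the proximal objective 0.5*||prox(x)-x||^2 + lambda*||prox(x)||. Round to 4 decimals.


Step 1: Compute ||x||.
||x|| = 9.559
Step 2: Compute scaling factor.
scale = max(0, 1 - 3.74/9.559) = 0.6087
Step 3: prox(x) = [1.2605, 4.5279, -3.4308]
||prox(x)|| = 5.819
Step 4: Proximal objective.
0.5*||prox-x||^2 = 6.9938
lambda*||prox|| = 21.7631
Total = 28.757


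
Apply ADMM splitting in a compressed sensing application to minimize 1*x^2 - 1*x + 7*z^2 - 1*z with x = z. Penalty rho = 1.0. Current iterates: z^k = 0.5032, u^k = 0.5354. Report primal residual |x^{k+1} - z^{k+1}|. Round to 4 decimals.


ADMM iteration with rho = 1.0, z^k = 0.5032, u^k = 0.5354
Step 1: x-update.
Minimize 1*x^2 - 1*x + (1.0/2)*(x - 0.5032 + 0.5354)^2
FOC: (2*1 + 1.0)*x = 1 + 1.0*(0.5032 - 0.5354)
x^{k+1} = 0.3226
Step 2: z-update.
Minimize 7*z^2 - 1*z + (1.0/2)*(0.3226 - z + 0.5354)^2
FOC: (2*7 + 1.0)*z = 1 + 1.0*(0.3226 + 0.5354)
z^{k+1} = 0.1239
Step 3: u-update.
u^{k+1} = 0.5354 + 0.3226 - 0.1239 = 0.7341
Step 4: Primal residual = |0.3226 - 0.1239| = 0.1987


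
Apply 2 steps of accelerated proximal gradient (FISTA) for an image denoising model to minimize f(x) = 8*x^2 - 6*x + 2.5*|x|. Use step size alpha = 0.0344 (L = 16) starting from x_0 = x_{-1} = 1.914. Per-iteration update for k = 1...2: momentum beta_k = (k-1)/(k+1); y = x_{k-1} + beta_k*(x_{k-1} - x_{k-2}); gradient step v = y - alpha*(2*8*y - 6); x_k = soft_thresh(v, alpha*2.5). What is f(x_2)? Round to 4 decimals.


FISTA on f(x) = 8*x^2 - 6*x + 2.5*|x|
L = 16, alpha = 0.0344
Iteration 1: beta = 0.0, y = 1.914 + 0.0*(1.914 - 1.914) = 1.914
  grad(y) = 24.624, v = y - alpha*grad = 1.0669
  prox(v) = soft_thresh(1.0669, 0.086) = 0.9809
Iteration 2: beta = 0.3333, y = 0.9809 + 0.3333*(0.9809 - 1.914) = 0.6699
  grad(y) = 4.7186, v = y - alpha*grad = 0.5076
  prox(v) = soft_thresh(0.5076, 0.086) = 0.4216
f(x_2) = 8*0.4216^2 - 6*0.4216 + 2.5*|0.4216| = -0.0537


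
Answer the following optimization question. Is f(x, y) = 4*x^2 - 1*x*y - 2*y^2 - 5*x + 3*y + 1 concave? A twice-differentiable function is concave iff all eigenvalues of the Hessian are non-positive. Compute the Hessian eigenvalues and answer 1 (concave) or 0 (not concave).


The Hessian of f(x,y) = 4*x^2 - 1*x*y - 2*y^2 - 5*x + 3*y + 1 is:
H = [[8, -1], [-1, -4]]
Trace = 8 - 4 = 4
Determinant = 8*-4 - (-1)^2 = -33
Discriminant = (4)^2 - 4*-33 = 148.0
Eigenvalues: lambda_1 = -4.0828, lambda_2 = 8.0828
The function is not concave.

0


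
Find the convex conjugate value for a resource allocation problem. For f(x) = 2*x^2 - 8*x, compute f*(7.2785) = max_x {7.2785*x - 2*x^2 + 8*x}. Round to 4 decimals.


f*(y) = sup_x {y*x - a*x^2 - b*x} = sup_x {(y-b)*x - a*x^2}
FOC: (y - b) - 2a*x = 0 => x* = (y - b)/(2a)
x* = (7.2785 + 8)/(2*2) = 3.8196
f*(7.2785) = (y-b)^2/(4a) = (7.2785 + 8)^2/(4*2)
= 233.4326/8 = 29.1791


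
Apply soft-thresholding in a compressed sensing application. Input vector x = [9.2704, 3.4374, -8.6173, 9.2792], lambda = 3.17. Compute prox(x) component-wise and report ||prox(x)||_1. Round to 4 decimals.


Soft-thresholding with lambda = 3.17:
prox(9.2704) = sign(9.2704)*max(|9.2704| - 3.17, 0) = 6.1004
prox(3.4374) = sign(3.4374)*max(|3.4374| - 3.17, 0) = 0.2674
prox(-8.6173) = sign(-8.6173)*max(|-8.6173| - 3.17, 0) = -5.4473
prox(9.2792) = sign(9.2792)*max(|9.2792| - 3.17, 0) = 6.1092
prox(x) = [6.1004, 0.2674, -5.4473, 6.1092]
||prox(x)||_1 = 6.1004 + 0.2674 + 5.4473 + 6.1092 = 17.9243


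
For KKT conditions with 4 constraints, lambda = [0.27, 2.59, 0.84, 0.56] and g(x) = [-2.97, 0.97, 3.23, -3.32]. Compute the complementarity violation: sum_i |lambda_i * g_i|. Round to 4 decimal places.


KKT complementary slackness check:
lambda_1 * g_1 = 0.27 * -2.97 = -0.8019
lambda_2 * g_2 = 2.59 * 0.97 = 2.5123
lambda_3 * g_3 = 0.84 * 3.23 = 2.7132
lambda_4 * g_4 = 0.56 * -3.32 = -1.8592
Total violation = 0.8019 + 2.5123 + 2.7132 + 1.8592 = 7.8866


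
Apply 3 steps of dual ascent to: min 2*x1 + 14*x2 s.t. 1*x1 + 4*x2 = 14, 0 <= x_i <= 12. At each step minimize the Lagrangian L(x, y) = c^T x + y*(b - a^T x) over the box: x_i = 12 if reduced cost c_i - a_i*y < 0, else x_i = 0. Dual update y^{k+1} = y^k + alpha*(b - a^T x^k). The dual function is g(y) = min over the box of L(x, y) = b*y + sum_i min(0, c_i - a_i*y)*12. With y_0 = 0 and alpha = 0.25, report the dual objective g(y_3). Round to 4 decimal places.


Dual ascent for LP: min 2*x1 + 14*x2, 1*x1 + 4*x2 = 14, 0 <= x_i <= 12
Step 1: y^k = 0.0, reduced costs: (2.0, 14.0)
  x^k = (0.0, 0.0), subgradient = b - a^T x = 14.0
  y^{k+1} = 0.0 + 0.25*14.0 = 3.5
Step 2: y^k = 3.5, reduced costs: (-1.5, 0.0)
  x^k = (12.0, 0.0), subgradient = b - a^T x = 2.0
  y^{k+1} = 3.5 + 0.25*2.0 = 4.0
Step 3: y^k = 4.0, reduced costs: (-2.0, -2.0)
  x^k = (12.0, 12.0), subgradient = b - a^T x = -46.0
  y^{k+1} = 4.0 + 0.25*-46.0 = -7.5
Dual objective at y_3 = -7.5: reduced costs (9.5, 44.0), box minimizer x = (0.0, 0.0)
g(y_3) = b*y + (c1 - a1*y)*x1 + (c2 - a2*y)*x2 = 14*(-7.5) + 9.5*0.0 + 44.0*0.0 = -105.0 + 0.0 + 0.0 = -105.0


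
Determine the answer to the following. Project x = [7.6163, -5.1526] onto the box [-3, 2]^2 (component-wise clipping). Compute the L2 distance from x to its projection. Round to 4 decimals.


Project each component onto [-3, 2].
clip(7.6163) = 2.0, clip(-5.1526) = -3.0
Projection = [2.0, -3.0]
Squared diffs: [31.5428, 4.6337]
Distance = sqrt(36.1765) = 6.0147


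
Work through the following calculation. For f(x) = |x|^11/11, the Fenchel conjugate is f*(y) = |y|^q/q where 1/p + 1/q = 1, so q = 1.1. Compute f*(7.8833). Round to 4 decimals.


The conjugate exponent q satisfies 1/p + 1/q = 1.
p = 11, so q = 11/(11 - 1) = 1.1
|y|^q = 7.8833^1.1 = 9.6912
f*(7.8833) = 9.6912 / 1.1 = 8.8102


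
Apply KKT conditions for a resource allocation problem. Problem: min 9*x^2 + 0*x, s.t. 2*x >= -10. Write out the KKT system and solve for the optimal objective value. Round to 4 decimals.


Step 1: Try lambda = 0 (constraint inactive).
Stationarity: 2*9*x + 0 = 0
x* = 0/(2*9) = 0.0
Check constraint: 2*0.0 = 0.0 >= -10 -- satisfied.
Step 2: Compute optimal value.
f(x*) = 9*0.0^2 + 0*0.0 = 0.0


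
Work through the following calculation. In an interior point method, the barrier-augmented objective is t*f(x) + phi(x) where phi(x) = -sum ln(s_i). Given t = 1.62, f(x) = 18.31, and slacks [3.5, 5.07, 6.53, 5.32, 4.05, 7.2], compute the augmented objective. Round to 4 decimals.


Step 1: Compute log-barrier.
ln values: [1.2528, 1.6233, 1.8764, 1.6715, 1.3987, 1.9741]
phi = -(1.2528 + 1.6233 + 1.8764 + 1.6715 + 1.3987 + 1.9741) = -9.7968
Step 2: Compute augmented objective.
t*f(x) = 1.62*18.31 = 29.6622
Total = 29.6622 - 9.7968 = 19.8654


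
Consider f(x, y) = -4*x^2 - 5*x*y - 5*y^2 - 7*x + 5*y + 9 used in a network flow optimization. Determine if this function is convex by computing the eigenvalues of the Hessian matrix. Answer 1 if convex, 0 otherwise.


The Hessian of f(x,y) = -4*x^2 - 5*x*y - 5*y^2 - 7*x + 5*y + 9 is:
H = [[-8, -5], [-5, -10]]
Trace = -8 - 10 = -18
Determinant = -8*-10 - (-5)^2 = 55
Discriminant = (-18)^2 - 4*55 = 104.0
Eigenvalues: lambda_1 = -14.099, lambda_2 = -3.901
The function is not convex.

0


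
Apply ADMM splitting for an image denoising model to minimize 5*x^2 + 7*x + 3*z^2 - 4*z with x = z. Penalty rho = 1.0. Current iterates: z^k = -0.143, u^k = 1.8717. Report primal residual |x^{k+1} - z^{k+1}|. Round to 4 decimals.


ADMM iteration with rho = 1.0, z^k = -0.143, u^k = 1.8717
Step 1: x-update.
Minimize 5*x^2 + 7*x + (1.0/2)*(x + 0.143 + 1.8717)^2
FOC: (2*5 + 1.0)*x = -7 + 1.0*(-0.143 - 1.8717)
x^{k+1} = -0.8195
Step 2: z-update.
Minimize 3*z^2 - 4*z + (1.0/2)*(-0.8195 - z + 1.8717)^2
FOC: (2*3 + 1.0)*z = 4 + 1.0*(-0.8195 + 1.8717)
z^{k+1} = 0.7217
Step 3: u-update.
u^{k+1} = 1.8717 - 0.8195 - 0.7217 = 0.3304
Step 4: Primal residual = |-0.8195 - 0.7217| = 1.5413


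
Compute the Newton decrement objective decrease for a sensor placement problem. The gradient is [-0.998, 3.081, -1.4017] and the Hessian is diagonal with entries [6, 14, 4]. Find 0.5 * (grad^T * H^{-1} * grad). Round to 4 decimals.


Step 1: H is diagonal, so H^(-1) * g = [-0.1663, 0.2201, -0.3504].
Step 2: g^T H^(-1) g = sum_i g_i^2 / H_ii
  = (-0.998)^2/6 + (3.081)^2/14 + (-1.4017)^2/4
  = 0.166 + 0.678 + 0.4912 = 1.3352
Step 3: Objective decrease = 0.5 * g^T H^(-1) g = 0.6676


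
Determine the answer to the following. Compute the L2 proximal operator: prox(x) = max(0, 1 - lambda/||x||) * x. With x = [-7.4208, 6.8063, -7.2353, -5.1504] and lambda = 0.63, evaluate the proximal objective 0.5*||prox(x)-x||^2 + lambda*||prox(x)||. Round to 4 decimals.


Step 1: Compute ||x||.
||x|| = 13.4265
Step 2: Compute scaling factor.
scale = max(0, 1 - 0.63/13.4265) = 0.9531
Step 3: prox(x) = [-7.0726, 6.4869, -6.8958, -4.9087]
||prox(x)|| = 12.7965
Step 4: Proximal objective.
0.5*||prox-x||^2 = 0.1985
lambda*||prox|| = 8.0618
Total = 8.2602


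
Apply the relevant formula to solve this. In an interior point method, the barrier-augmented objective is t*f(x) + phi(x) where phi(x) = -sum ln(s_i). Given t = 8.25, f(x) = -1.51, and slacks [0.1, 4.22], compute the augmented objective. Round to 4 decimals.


Step 1: Compute log-barrier.
ln values: [-2.3026, 1.4398]
phi = -(-2.3026 + 1.4398) = 0.8627
Step 2: Compute augmented objective.
t*f(x) = 8.25*-1.51 = -12.4575
Total = -12.4575 + 0.8627 = -11.5948


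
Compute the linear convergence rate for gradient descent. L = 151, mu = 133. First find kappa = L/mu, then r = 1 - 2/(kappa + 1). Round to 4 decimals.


Step 1: Compute the condition number.
kappa = L/mu = 151/133 = 1.1353
Step 2: Compute the convergence rate.
r = 1 - 2/(kappa + 1) = 1 - 2*mu/(L + mu) = (L - mu)/(L + mu) = 18/284 = 0.0634


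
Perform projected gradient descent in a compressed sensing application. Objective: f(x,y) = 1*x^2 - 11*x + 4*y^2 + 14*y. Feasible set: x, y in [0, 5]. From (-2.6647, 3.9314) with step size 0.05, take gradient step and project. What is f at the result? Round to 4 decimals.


Step 1: Compute gradient at (-2.6647, 3.9314).
grad_x = 2*1*-2.6647 - 11 = -16.3294
grad_y = 2*4*3.9314 + 14 = 45.4512
Step 2: Gradient step.
x_raw = -2.6647 - 0.05*-16.3294 = -1.8482
y_raw = 3.9314 - 0.05*45.4512 = 1.6588
Step 3: Project onto [0, 5].
x_proj = clip(-1.8482) = 0.0
y_proj = clip(1.6588) = 1.6588
Step 4: Evaluate f.
f(0.0, 1.6588) = 34.2308


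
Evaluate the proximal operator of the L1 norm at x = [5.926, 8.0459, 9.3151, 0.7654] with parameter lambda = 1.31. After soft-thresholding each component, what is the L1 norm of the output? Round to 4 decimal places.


Soft-thresholding with lambda = 1.31:
prox(5.926) = sign(5.926)*max(|5.926| - 1.31, 0) = 4.616
prox(8.0459) = sign(8.0459)*max(|8.0459| - 1.31, 0) = 6.7359
prox(9.3151) = sign(9.3151)*max(|9.3151| - 1.31, 0) = 8.0051
prox(0.7654) = sign(0.7654)*max(|0.7654| - 1.31, 0) = 0.0
prox(x) = [4.616, 6.7359, 8.0051, 0.0]
||prox(x)||_1 = 4.616 + 6.7359 + 8.0051 + 0.0 = 19.357


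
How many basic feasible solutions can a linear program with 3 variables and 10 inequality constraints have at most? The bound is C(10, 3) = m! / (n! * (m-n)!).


Each vertex corresponds to some choice of n active constraints out of m, so the number of vertices is at most C(m, n) = m! / (n!(m-n)!).
m = 10, n = 3
Numerator: 10 * 9 * 8
Denominator: 3! = 6
C(10, 3) = 120


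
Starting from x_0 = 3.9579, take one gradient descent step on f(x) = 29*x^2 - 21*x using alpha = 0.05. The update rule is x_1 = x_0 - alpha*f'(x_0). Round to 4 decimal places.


We compute the gradient at x_0 and apply the update.
f'(x) = 58*x - 21
f'(3.9579) = 58*3.9579 - 21 = 208.5582
x_1 = 3.9579 - 0.05*208.5582 = -6.47


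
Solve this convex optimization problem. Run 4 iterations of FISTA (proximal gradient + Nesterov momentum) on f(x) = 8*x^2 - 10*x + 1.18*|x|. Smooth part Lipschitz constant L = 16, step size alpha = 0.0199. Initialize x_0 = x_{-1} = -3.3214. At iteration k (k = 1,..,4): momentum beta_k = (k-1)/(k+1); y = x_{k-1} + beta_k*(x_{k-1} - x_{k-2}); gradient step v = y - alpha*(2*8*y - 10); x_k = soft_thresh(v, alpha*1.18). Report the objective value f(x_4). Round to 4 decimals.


FISTA on f(x) = 8*x^2 - 10*x + 1.18*|x|
L = 16, alpha = 0.0199
Iteration 1: beta = 0.0, y = -3.3214 + 0.0*(-3.3214 + 3.3214) = -3.3214
  grad(y) = -63.1424, v = y - alpha*grad = -2.0649
  prox(v) = soft_thresh(-2.0649, 0.0235) = -2.0414
Iteration 2: beta = 0.3333, y = -2.0414 + 0.3333*(-2.0414 + 3.3214) = -1.6147
  grad(y) = -35.8354, v = y - alpha*grad = -0.9016
  prox(v) = soft_thresh(-0.9016, 0.0235) = -0.8781
Iteration 3: beta = 0.5, y = -0.8781 + 0.5*(-0.8781 + 2.0414) = -0.2965
  grad(y) = -14.7435, v = y - alpha*grad = -0.0031
  prox(v) = soft_thresh(-0.0031, 0.0235) = 0.0
Iteration 4: beta = 0.6, y = 0.0 + 0.6*(0.0 + 0.8781) = 0.5269
  grad(y) = -1.5702, v = y - alpha*grad = 0.5581
  prox(v) = soft_thresh(0.5581, 0.0235) = 0.5346
f(x_4) = 8*0.5346^2 - 10*0.5346 + 1.18*|0.5346| = -2.4288


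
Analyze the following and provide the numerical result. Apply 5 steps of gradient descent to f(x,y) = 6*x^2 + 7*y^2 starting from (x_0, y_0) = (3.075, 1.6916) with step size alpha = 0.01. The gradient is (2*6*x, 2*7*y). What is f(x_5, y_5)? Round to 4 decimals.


Gradient descent on f(x,y) = 6*x^2 + 7*y^2.
Starting point: (3.075, 1.6916), alpha = 0.01
Step 1: grad_x = 2*6*3.075 = 36.9, grad_y = 2*7*1.6916 = 23.6824
  x_1 = 3.075 - 0.01*36.9 = 2.706
  y_1 = 1.6916 - 0.01*23.6824 = 1.4548
Step 2: grad_x = 2*6*2.706 = 32.472, grad_y = 2*7*1.4548 = 20.3669
  x_2 = 2.706 - 0.01*32.472 = 2.3813
  y_2 = 1.4548 - 0.01*20.3669 = 1.2511
Step 3: grad_x = 2*6*2.3813 = 28.5754, grad_y = 2*7*1.2511 = 17.5155
  x_3 = 2.3813 - 0.01*28.5754 = 2.0955
  y_3 = 1.2511 - 0.01*17.5155 = 1.076
Step 4: grad_x = 2*6*2.0955 = 25.1463, grad_y = 2*7*1.076 = 15.0633
  x_4 = 2.0955 - 0.01*25.1463 = 1.8441
  y_4 = 1.076 - 0.01*15.0633 = 0.9253
Step 5: grad_x = 2*6*1.8441 = 22.1288, grad_y = 2*7*0.9253 = 12.9545
  x_5 = 1.8441 - 0.01*22.1288 = 1.6228
  y_5 = 0.9253 - 0.01*12.9545 = 0.7958
f(1.6228, 0.7958) = 6*1.6228^2 + 7*0.7958^2 = 20.2332


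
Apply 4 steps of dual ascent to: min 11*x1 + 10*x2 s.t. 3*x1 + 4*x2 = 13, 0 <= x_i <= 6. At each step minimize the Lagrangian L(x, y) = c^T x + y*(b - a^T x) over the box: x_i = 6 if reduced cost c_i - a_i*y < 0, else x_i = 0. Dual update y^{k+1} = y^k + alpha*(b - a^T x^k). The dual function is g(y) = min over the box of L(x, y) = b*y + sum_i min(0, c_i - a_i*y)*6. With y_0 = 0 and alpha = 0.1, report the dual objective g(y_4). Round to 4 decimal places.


Dual ascent for LP: min 11*x1 + 10*x2, 3*x1 + 4*x2 = 13, 0 <= x_i <= 6
Step 1: y^k = 0.0, reduced costs: (11.0, 10.0)
  x^k = (0.0, 0.0), subgradient = b - a^T x = 13.0
  y^{k+1} = 0.0 + 0.1*13.0 = 1.3
Step 2: y^k = 1.3, reduced costs: (7.1, 4.8)
  x^k = (0.0, 0.0), subgradient = b - a^T x = 13.0
  y^{k+1} = 1.3 + 0.1*13.0 = 2.6
Step 3: y^k = 2.6, reduced costs: (3.2, -0.4)
  x^k = (0.0, 6.0), subgradient = b - a^T x = -11.0
  y^{k+1} = 2.6 + 0.1*-11.0 = 1.5
Step 4: y^k = 1.5, reduced costs: (6.5, 4.0)
  x^k = (0.0, 0.0), subgradient = b - a^T x = 13.0
  y^{k+1} = 1.5 + 0.1*13.0 = 2.8
Dual objective at y_4 = 2.8: reduced costs (2.6, -1.2), box minimizer x = (0.0, 6.0)
g(y_4) = b*y + (c1 - a1*y)*x1 + (c2 - a2*y)*x2 = 13*2.8 + 2.6*0.0 + (-1.2)*6.0 = 36.4 + 0.0 - 7.2 = 29.2


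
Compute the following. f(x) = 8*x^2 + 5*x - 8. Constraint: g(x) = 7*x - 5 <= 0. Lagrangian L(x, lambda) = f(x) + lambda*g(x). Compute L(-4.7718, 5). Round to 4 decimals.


Step 1: Evaluate f(x).
f(-4.7718) = 8*(-4.7718)^2 + 5*(-4.7718) - 8 = 150.3016
Step 2: Evaluate g(x).
g(-4.7718) = 7*-4.7718 - 5 = -38.4026
Step 3: Compute Lagrangian.
L = 150.3016 + 5*-38.4026 = -41.7114


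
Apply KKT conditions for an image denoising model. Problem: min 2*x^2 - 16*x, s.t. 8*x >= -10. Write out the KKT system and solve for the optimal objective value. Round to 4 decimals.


Step 1: Try lambda = 0 (constraint inactive).
Stationarity: 2*2*x - 16 = 0
x* = 16/(2*2) = 4.0
Check constraint: 8*4.0 = 32.0 >= -10 -- satisfied.
Step 2: Compute optimal value.
f(x*) = 2*4.0^2 - 16*4.0 = -32.0


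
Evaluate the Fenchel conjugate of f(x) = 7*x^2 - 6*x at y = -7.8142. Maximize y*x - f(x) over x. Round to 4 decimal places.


f*(y) = sup_x {y*x - a*x^2 - b*x} = sup_x {(y-b)*x - a*x^2}
FOC: (y - b) - 2a*x = 0 => x* = (y - b)/(2a)
x* = (-7.8142 + 6)/(2*7) = -0.1296
f*(-7.8142) = (y-b)^2/(4a) = (-7.8142 + 6)^2/(4*7)
= 3.2913/28 = 0.1175


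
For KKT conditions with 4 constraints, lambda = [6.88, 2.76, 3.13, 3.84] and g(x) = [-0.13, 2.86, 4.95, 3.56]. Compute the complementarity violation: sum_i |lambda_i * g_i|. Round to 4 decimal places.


KKT complementary slackness check:
lambda_1 * g_1 = 6.88 * -0.13 = -0.8944
lambda_2 * g_2 = 2.76 * 2.86 = 7.8936
lambda_3 * g_3 = 3.13 * 4.95 = 15.4935
lambda_4 * g_4 = 3.84 * 3.56 = 13.6704
Total violation = 0.8944 + 7.8936 + 15.4935 + 13.6704 = 37.9519


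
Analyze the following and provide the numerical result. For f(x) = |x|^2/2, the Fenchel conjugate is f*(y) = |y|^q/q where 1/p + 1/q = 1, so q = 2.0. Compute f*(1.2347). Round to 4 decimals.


The conjugate exponent q satisfies 1/p + 1/q = 1.
p = 2, so q = 2/(2 - 1) = 2.0
|y|^q = 1.2347^2.0 = 1.5245
f*(1.2347) = 1.5245 / 2.0 = 0.7622


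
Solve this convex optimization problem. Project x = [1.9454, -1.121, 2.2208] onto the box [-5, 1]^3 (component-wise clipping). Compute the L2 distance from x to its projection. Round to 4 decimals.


Project each component onto [-5, 1].
clip(1.9454) = 1.0, clip(-1.121) = -1.121, clip(2.2208) = 1.0
Projection = [1.0, -1.121, 1.0]
Squared diffs: [0.8938, 0.0, 1.4904]
Distance = sqrt(2.3842) = 1.5441


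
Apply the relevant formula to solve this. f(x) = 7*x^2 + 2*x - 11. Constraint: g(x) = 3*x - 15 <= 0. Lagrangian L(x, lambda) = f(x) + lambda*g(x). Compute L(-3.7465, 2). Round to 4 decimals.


Step 1: Evaluate f(x).
f(-3.7465) = 7*(-3.7465)^2 + 2*(-3.7465) - 11 = 79.7608
Step 2: Evaluate g(x).
g(-3.7465) = 3*-3.7465 - 15 = -26.2395
Step 3: Compute Lagrangian.
L = 79.7608 + 2*-26.2395 = 27.2818


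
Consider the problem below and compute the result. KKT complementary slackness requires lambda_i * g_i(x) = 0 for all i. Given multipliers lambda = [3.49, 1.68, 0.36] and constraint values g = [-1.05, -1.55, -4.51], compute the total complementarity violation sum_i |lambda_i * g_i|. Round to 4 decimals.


KKT complementary slackness check:
lambda_1 * g_1 = 3.49 * -1.05 = -3.6645
lambda_2 * g_2 = 1.68 * -1.55 = -2.604
lambda_3 * g_3 = 0.36 * -4.51 = -1.6236
Total violation = 3.6645 + 2.604 + 1.6236 = 7.8921


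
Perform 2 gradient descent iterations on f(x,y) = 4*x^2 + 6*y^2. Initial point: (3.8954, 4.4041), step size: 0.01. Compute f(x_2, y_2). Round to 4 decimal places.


Gradient descent on f(x,y) = 4*x^2 + 6*y^2.
Starting point: (3.8954, 4.4041), alpha = 0.01
Step 1: grad_x = 2*4*3.8954 = 31.1632, grad_y = 2*6*4.4041 = 52.8492
  x_1 = 3.8954 - 0.01*31.1632 = 3.5838
  y_1 = 4.4041 - 0.01*52.8492 = 3.8756
Step 2: grad_x = 2*4*3.5838 = 28.6701, grad_y = 2*6*3.8756 = 46.5073
  x_2 = 3.5838 - 0.01*28.6701 = 3.2971
  y_2 = 3.8756 - 0.01*46.5073 = 3.4105
f(3.2971, 3.4105) = 4*3.2971^2 + 6*3.4105^2 = 113.2731


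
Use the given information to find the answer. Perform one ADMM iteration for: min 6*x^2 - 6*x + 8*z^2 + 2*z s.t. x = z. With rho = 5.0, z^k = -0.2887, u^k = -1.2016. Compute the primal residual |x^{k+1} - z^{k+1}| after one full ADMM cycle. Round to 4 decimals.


ADMM iteration with rho = 5.0, z^k = -0.2887, u^k = -1.2016
Step 1: x-update.
Minimize 6*x^2 - 6*x + (5.0/2)*(x + 0.2887 - 1.2016)^2
FOC: (2*6 + 5.0)*x = 6 + 5.0*(-0.2887 + 1.2016)
x^{k+1} = 0.6214
Step 2: z-update.
Minimize 8*z^2 + 2*z + (5.0/2)*(0.6214 - z - 1.2016)^2
FOC: (2*8 + 5.0)*z = -2 + 5.0*(0.6214 - 1.2016)
z^{k+1} = -0.2334
Step 3: u-update.
u^{k+1} = -1.2016 + 0.6214 + 0.2334 = -0.3468
Step 4: Primal residual = |0.6214 + 0.2334| = 0.8548


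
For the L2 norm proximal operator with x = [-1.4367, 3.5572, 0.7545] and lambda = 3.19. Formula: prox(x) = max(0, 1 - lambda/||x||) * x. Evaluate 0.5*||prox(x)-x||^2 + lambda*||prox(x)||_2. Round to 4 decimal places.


Step 1: Compute ||x||.
||x|| = 3.9099
Step 2: Compute scaling factor.
scale = max(0, 1 - 3.19/3.9099) = 0.1841
Step 3: prox(x) = [-0.2645, 0.6549, 0.1389]
||prox(x)|| = 0.7199
Step 4: Proximal objective.
0.5*||prox-x||^2 = 5.0881
lambda*||prox|| = 2.2965
Total = 7.3844


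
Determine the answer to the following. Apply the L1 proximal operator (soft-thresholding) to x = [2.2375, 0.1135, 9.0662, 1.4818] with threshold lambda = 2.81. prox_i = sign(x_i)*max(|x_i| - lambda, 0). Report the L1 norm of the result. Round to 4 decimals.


Soft-thresholding with lambda = 2.81:
prox(2.2375) = sign(2.2375)*max(|2.2375| - 2.81, 0) = 0.0
prox(0.1135) = sign(0.1135)*max(|0.1135| - 2.81, 0) = 0.0
prox(9.0662) = sign(9.0662)*max(|9.0662| - 2.81, 0) = 6.2562
prox(1.4818) = sign(1.4818)*max(|1.4818| - 2.81, 0) = 0.0
prox(x) = [0.0, 0.0, 6.2562, 0.0]
||prox(x)||_1 = 0.0 + 0.0 + 6.2562 + 0.0 = 6.2562


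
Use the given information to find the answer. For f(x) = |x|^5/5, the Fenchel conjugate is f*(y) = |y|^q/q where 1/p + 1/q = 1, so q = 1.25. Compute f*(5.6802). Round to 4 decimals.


The conjugate exponent q satisfies 1/p + 1/q = 1.
p = 5, so q = 5/(5 - 1) = 1.25
|y|^q = 5.6802^1.25 = 8.7691
f*(5.6802) = 8.7691 / 1.25 = 7.0153


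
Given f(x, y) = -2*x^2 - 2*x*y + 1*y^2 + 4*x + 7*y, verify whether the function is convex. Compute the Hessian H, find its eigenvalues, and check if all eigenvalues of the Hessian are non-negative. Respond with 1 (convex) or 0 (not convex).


The Hessian of f(x,y) = -2*x^2 - 2*x*y + 1*y^2 + 4*x + 7*y is:
H = [[-4, -2], [-2, 2]]
Trace = -4 + 2 = -2
Determinant = -4*2 - (-2)^2 = -12
Discriminant = (-2)^2 - 4*-12 = 52.0
Eigenvalues: lambda_1 = -4.6056, lambda_2 = 2.6056
The function is not convex.

0


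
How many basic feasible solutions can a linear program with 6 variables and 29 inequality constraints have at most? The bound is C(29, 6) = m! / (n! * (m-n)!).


Each vertex corresponds to some choice of n active constraints out of m, so the number of vertices is at most C(m, n) = m! / (n!(m-n)!).
m = 29, n = 6
Numerator: 29 * 28 * 27 * 26 * 25 * 24
Denominator: 6! = 720
C(29, 6) = 475020


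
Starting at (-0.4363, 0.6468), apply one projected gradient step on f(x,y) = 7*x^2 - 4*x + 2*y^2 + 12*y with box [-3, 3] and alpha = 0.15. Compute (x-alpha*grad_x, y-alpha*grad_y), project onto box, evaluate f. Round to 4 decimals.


Step 1: Compute gradient at (-0.4363, 0.6468).
grad_x = 2*7*-0.4363 - 4 = -10.1082
grad_y = 2*2*0.6468 + 12 = 14.5872
Step 2: Gradient step.
x_raw = -0.4363 - 0.15*-10.1082 = 1.0799
y_raw = 0.6468 - 0.15*14.5872 = -1.5413
Step 3: Project onto [-3, 3].
x_proj = clip(1.0799) = 1.0799
y_proj = clip(-1.5413) = -1.5413
Step 4: Evaluate f.
f(1.0799, -1.5413) = -9.9003


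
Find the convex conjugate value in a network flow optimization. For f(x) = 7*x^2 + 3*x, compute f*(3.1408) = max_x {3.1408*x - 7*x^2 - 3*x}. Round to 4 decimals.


f*(y) = sup_x {y*x - a*x^2 - b*x} = sup_x {(y-b)*x - a*x^2}
FOC: (y - b) - 2a*x = 0 => x* = (y - b)/(2a)
x* = (3.1408 - 3)/(2*7) = 0.0101
f*(3.1408) = (y-b)^2/(4a) = (3.1408 - 3)^2/(4*7)
= 0.0198/28 = 0.0007


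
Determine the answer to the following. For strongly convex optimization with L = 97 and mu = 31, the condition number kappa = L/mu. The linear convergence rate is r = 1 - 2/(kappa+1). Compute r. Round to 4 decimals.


Step 1: Compute the condition number.
kappa = L/mu = 97/31 = 3.129
Step 2: Compute the convergence rate.
r = 1 - 2/(kappa + 1) = 1 - 2*mu/(L + mu) = (L - mu)/(L + mu) = 66/128 = 0.5156


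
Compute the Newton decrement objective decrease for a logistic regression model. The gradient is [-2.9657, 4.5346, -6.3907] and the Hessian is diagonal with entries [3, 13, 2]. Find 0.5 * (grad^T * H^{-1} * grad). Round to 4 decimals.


Step 1: H is diagonal, so H^(-1) * g = [-0.9886, 0.3488, -3.1954].
Step 2: g^T H^(-1) g = sum_i g_i^2 / H_ii
  = (-2.9657)^2/3 + (4.5346)^2/13 + (-6.3907)^2/2
  = 2.9318 + 1.5817 + 20.4205 = 24.9341
Step 3: Objective decrease = 0.5 * g^T H^(-1) g = 12.467


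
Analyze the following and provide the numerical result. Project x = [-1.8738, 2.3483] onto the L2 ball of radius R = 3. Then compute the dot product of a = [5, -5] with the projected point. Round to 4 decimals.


Step 1: Compute ||x|| (intermediates to 6 decimals).
||x|| = sqrt((-1.8738)^2 + 2.3483^2) = 3.00427
Step 2: Project.
Since ||x|| > R, scale = R/||x|| = 3/3.00427 = 0.998579, proj(x) = scale * x
proj(x) = [-1.871137, 2.344963]
Step 3: Dot product.
a^T * proj(x) = 5*(-1.871137) - 5*2.344963 = -21.0805


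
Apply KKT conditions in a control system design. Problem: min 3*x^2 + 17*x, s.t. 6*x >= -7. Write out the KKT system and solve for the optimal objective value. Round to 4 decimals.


Step 1: Try lambda = 0 (constraint inactive).
x_unc = -17/(2*3) = -2.8333
Check: 6*-2.8333 = -16.9998 < -7 -- violated!
Step 2: Constraint must be active: 6*x = -7
x* = -7/6 = -1.1667 (rounded; the exact value -7/6 is used below)
lambda = (2*3*(-7/6) + 17)/6 = 1.6667
Step 3: Compute optimal value.
f(x*) = 3*(-7/6)^2 + 17*(-7/6) = -15.75


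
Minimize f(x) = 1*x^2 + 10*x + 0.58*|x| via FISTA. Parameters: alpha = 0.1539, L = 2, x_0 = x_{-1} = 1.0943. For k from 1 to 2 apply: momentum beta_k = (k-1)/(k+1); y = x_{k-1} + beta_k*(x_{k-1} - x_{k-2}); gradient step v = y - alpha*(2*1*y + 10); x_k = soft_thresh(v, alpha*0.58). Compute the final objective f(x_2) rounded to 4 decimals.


FISTA on f(x) = 1*x^2 + 10*x + 0.58*|x|
L = 2, alpha = 0.1539
Iteration 1: beta = 0.0, y = 1.0943 + 0.0*(1.0943 - 1.0943) = 1.0943
  grad(y) = 12.1886, v = y - alpha*grad = -0.7815
  prox(v) = soft_thresh(-0.7815, 0.0893) = -0.6923
Iteration 2: beta = 0.3333, y = -0.6923 + 0.3333*(-0.6923 - 1.0943) = -1.2878
  grad(y) = 7.4244, v = y - alpha*grad = -2.4304
  prox(v) = soft_thresh(-2.4304, 0.0893) = -2.3411
f(x_2) = 1*(-2.3411)^2 + 10*(-2.3411) + 0.58*|-2.3411| = -16.5726


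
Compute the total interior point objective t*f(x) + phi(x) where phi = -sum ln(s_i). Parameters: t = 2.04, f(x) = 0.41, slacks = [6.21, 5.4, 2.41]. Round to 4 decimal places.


Step 1: Compute log-barrier.
ln values: [1.8262, 1.6864, 0.8796]
phi = -(1.8262 + 1.6864 + 0.8796) = -4.3922
Step 2: Compute augmented objective.
t*f(x) = 2.04*0.41 = 0.8364
Total = 0.8364 - 4.3922 = -3.5558
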